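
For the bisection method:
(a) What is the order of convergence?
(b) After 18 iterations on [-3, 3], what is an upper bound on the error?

(a) Bisection has linear (order 1) convergence; the error is halved each step.

(b) Error bound = (b-a)/2^n = (3 - (-3))/2^{18}
    = 6/2^{18}

(a) 1 (linear); (b) error ≤ 2.29e-05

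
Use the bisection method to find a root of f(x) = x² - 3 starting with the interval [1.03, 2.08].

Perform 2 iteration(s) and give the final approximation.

f(x) = x² - 3
Initial interval: [1.03, 2.08]

Iteration 1:
  c_1 = (1.030000 + 2.080000)/2 = 1.555000
  f(c_1) = f(1.555000) = -0.581975
  f(a) × f(c) ≥ 0, new interval: [1.555000, 2.080000]
Iteration 2:
  c_2 = (1.555000 + 2.080000)/2 = 1.817500
  f(c_2) = f(1.817500) = 0.303306
  f(a) × f(c) < 0, new interval: [1.555000, 1.817500]

After 2 iteration(s), the approximation is c_2 = 1.817500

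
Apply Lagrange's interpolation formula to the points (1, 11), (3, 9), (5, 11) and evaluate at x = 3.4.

Lagrange interpolation formula:
P(x) = Σ yᵢ × Lᵢ(x)
where Lᵢ(x) = Π_{j≠i} (x - xⱼ)/(xᵢ - xⱼ)

L_0(3.4) = (3.4 - 3)/(1 - 3) × (3.4 - 5)/(1 - 5) = -0.080000
L_1(3.4) = (3.4 - 1)/(3 - 1) × (3.4 - 5)/(3 - 5) = 0.960000
L_2(3.4) = (3.4 - 1)/(5 - 1) × (3.4 - 3)/(5 - 3) = 0.120000

P(3.4) = 11×L_0(3.4) + 9×L_1(3.4) + 11×L_2(3.4)
P(3.4) = 9.080000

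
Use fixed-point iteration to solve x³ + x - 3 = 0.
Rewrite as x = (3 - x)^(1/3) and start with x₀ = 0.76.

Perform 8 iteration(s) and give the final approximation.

Equation: x³ + x - 3 = 0
Fixed-point form: x = (3 - x)^(1/3)
x₀ = 0.76

x_1 = g(0.760000) = 1.308427
x_2 = g(1.308427) = 1.191508
x_3 = g(1.191508) = 1.218350
x_4 = g(1.218350) = 1.212293
x_5 = g(1.212293) = 1.213665
x_6 = g(1.213665) = 1.213354
x_7 = g(1.213354) = 1.213425
x_8 = g(1.213425) = 1.213409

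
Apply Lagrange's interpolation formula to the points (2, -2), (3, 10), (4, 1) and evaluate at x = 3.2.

Lagrange interpolation formula:
P(x) = Σ yᵢ × Lᵢ(x)
where Lᵢ(x) = Π_{j≠i} (x - xⱼ)/(xᵢ - xⱼ)

L_0(3.2) = (3.2 - 3)/(2 - 3) × (3.2 - 4)/(2 - 4) = -0.080000
L_1(3.2) = (3.2 - 2)/(3 - 2) × (3.2 - 4)/(3 - 4) = 0.960000
L_2(3.2) = (3.2 - 2)/(4 - 2) × (3.2 - 3)/(4 - 3) = 0.120000

P(3.2) = (-2)×L_0(3.2) + 10×L_1(3.2) + 1×L_2(3.2)
P(3.2) = 9.880000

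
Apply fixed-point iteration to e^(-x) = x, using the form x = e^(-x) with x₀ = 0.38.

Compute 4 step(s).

Equation: e^(-x) = x
Fixed-point form: x = e^(-x)
x₀ = 0.38

x_1 = g(0.380000) = 0.683861
x_2 = g(0.683861) = 0.504665
x_3 = g(0.504665) = 0.603708
x_4 = g(0.603708) = 0.546780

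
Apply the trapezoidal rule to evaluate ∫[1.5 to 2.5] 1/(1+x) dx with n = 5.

f(x) = 1/(1+x)
a = 1.5, b = 2.5, n = 5
h = (b - a)/n = 0.200000

Trapezoidal rule: (h/2)[f(x₀) + 2f(x₁) + 2f(x₂) + ... + f(xₙ)]

x_0 = 1.5000, f(x_0) = 0.400000, coefficient = 1
x_1 = 1.7000, f(x_1) = 0.370370, coefficient = 2
x_2 = 1.9000, f(x_2) = 0.344828, coefficient = 2
x_3 = 2.1000, f(x_3) = 0.322581, coefficient = 2
x_4 = 2.3000, f(x_4) = 0.303030, coefficient = 2
x_5 = 2.5000, f(x_5) = 0.285714, coefficient = 1

I ≈ (0.200000/2) × 3.367332 = 0.336733
Exact value: 0.336472
Error: 0.000261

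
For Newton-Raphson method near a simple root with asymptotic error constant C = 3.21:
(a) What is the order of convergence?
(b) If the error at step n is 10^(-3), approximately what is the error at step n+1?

(a) Newton-Raphson has quadratic (order 2) convergence near simple roots.
    This means |e_{n+1}| ≈ C|e_n|².

(b) With |e_n| = 10^(-3) and C = 3.21:
    |e_{n+1}| ≈ 3.21 × (10^(-3))² = 3.21 × 10^(-6)

(a) 2 (quadratic); (b) |e_{n+1}| ≈ 3.210e-06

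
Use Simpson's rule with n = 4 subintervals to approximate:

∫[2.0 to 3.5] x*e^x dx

f(x) = x*e^x
a = 2.0, b = 3.5, n = 4
h = (b - a)/n = 0.375000

Simpson's rule: (h/3)[f(x₀) + 4f(x₁) + 2f(x₂) + ... + f(xₙ)]

x_0 = 2.0000, f(x_0) = 14.778112, coefficient = 1
x_1 = 2.3750, f(x_1) = 25.533656, coefficient = 4
x_2 = 2.7500, f(x_2) = 43.017238, coefficient = 2
x_3 = 3.1250, f(x_3) = 71.124672, coefficient = 4
x_4 = 3.5000, f(x_4) = 115.904082, coefficient = 1

I ≈ (0.375000/3) × 603.349983 = 75.418748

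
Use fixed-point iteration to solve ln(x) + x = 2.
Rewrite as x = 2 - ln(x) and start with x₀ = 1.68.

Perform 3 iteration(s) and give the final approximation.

Equation: ln(x) + x = 2
Fixed-point form: x = 2 - ln(x)
x₀ = 1.68

x_1 = g(1.680000) = 1.481206
x_2 = g(1.481206) = 1.607143
x_3 = g(1.607143) = 1.525542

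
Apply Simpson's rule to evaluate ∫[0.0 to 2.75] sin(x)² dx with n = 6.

f(x) = sin(x)²
a = 0.0, b = 2.75, n = 6
h = (b - a)/n = 0.458333

Simpson's rule: (h/3)[f(x₀) + 4f(x₁) + 2f(x₂) + ... + f(xₙ)]

x_0 = 0.0000, f(x_0) = 0.000000, coefficient = 1
x_1 = 0.4583, f(x_1) = 0.195766, coefficient = 4
x_2 = 0.9167, f(x_2) = 0.629766, coefficient = 2
x_3 = 1.3750, f(x_3) = 0.962151, coefficient = 4
x_4 = 1.8333, f(x_4) = 0.932643, coefficient = 2
x_5 = 2.2917, f(x_5) = 0.564349, coefficient = 4
x_6 = 2.7500, f(x_6) = 0.145665, coefficient = 1

I ≈ (0.458333/3) × 10.159546 = 1.552153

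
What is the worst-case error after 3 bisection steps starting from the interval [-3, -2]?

Bisection error bound: |error| ≤ (b-a)/2^n
|error| ≤ (-2 - (-3))/2^3 = 1/2^3
|error| ≤ 0.1250000000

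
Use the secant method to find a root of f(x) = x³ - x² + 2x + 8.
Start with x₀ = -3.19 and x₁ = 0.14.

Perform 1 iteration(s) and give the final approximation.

f(x) = x³ - x² + 2x + 8
x₀ = -3.19, x₁ = 0.14

Secant formula: x_{n+1} = x_n - f(x_n)(x_n - x_{n-1})/(f(x_n) - f(x_{n-1}))

Iteration 1:
  f(-3.190000) = -41.017859
  f(0.140000) = 8.263144
  x_2 = 0.140000 - 8.263144×(0.140000 - (-3.190000))/(8.263144 - (-41.017859))
       = -0.418354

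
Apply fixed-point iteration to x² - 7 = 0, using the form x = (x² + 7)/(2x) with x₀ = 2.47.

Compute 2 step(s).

Equation: x² - 7 = 0
Fixed-point form: x = (x² + 7)/(2x)
x₀ = 2.47

x_1 = g(2.470000) = 2.652004
x_2 = g(2.652004) = 2.645759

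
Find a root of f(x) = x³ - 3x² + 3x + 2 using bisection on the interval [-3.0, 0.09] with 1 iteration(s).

f(x) = x³ - 3x² + 3x + 2
Initial interval: [-3.0, 0.09]

Iteration 1:
  c_1 = (-3.000000 + 0.090000)/2 = -1.455000
  f(c_1) = f(-1.455000) = -11.796346
  f(a) × f(c) ≥ 0, new interval: [-1.455000, 0.090000]

After 1 iteration(s), the approximation is c_1 = -1.455000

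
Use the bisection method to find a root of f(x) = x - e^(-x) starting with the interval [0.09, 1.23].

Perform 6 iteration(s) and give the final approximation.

f(x) = x - e^(-x)
Initial interval: [0.09, 1.23]

Iteration 1:
  c_1 = (0.090000 + 1.230000)/2 = 0.660000
  f(c_1) = f(0.660000) = 0.143149
  f(a) × f(c) < 0, new interval: [0.090000, 0.660000]
Iteration 2:
  c_2 = (0.090000 + 0.660000)/2 = 0.375000
  f(c_2) = f(0.375000) = -0.312289
  f(a) × f(c) ≥ 0, new interval: [0.375000, 0.660000]
Iteration 3:
  c_3 = (0.375000 + 0.660000)/2 = 0.517500
  f(c_3) = f(0.517500) = -0.078509
  f(a) × f(c) ≥ 0, new interval: [0.517500, 0.660000]
Iteration 4:
  c_4 = (0.517500 + 0.660000)/2 = 0.588750
  f(c_4) = f(0.588750) = 0.033729
  f(a) × f(c) < 0, new interval: [0.517500, 0.588750]
Iteration 5:
  c_5 = (0.517500 + 0.588750)/2 = 0.553125
  f(c_5) = f(0.553125) = -0.022025
  f(a) × f(c) ≥ 0, new interval: [0.553125, 0.588750]
Iteration 6:
  c_6 = (0.553125 + 0.588750)/2 = 0.570938
  f(c_6) = f(0.570938) = 0.005942
  f(a) × f(c) < 0, new interval: [0.553125, 0.570938]

After 6 iteration(s), the approximation is c_6 = 0.570938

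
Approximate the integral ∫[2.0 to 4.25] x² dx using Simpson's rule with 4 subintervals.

f(x) = x²
a = 2.0, b = 4.25, n = 4
h = (b - a)/n = 0.562500

Simpson's rule: (h/3)[f(x₀) + 4f(x₁) + 2f(x₂) + ... + f(xₙ)]

x_0 = 2.0000, f(x_0) = 4.000000, coefficient = 1
x_1 = 2.5625, f(x_1) = 6.566406, coefficient = 4
x_2 = 3.1250, f(x_2) = 9.765625, coefficient = 2
x_3 = 3.6875, f(x_3) = 13.597656, coefficient = 4
x_4 = 4.2500, f(x_4) = 18.062500, coefficient = 1

I ≈ (0.562500/3) × 122.250000 = 22.921875
Exact value: 22.921875
Error: 0.000000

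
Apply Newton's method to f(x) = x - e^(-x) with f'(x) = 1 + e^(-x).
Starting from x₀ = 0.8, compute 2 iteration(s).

f(x) = x - e^(-x)
f'(x) = 1 + e^(-x)
x₀ = 0.8

Newton-Raphson formula: x_{n+1} = x_n - f(x_n)/f'(x_n)

Iteration 1:
  f(0.800000) = 0.350671
  f'(0.800000) = 1.449329
  x_1 = 0.800000 - 0.350671/1.449329 = 0.558046
Iteration 2:
  f(0.558046) = -0.014280
  f'(0.558046) = 1.572326
  x_2 = 0.558046 - (-0.014280)/1.572326 = 0.567128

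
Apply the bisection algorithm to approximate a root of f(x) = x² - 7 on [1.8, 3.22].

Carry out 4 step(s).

f(x) = x² - 7
Initial interval: [1.8, 3.22]

Iteration 1:
  c_1 = (1.800000 + 3.220000)/2 = 2.510000
  f(c_1) = f(2.510000) = -0.699900
  f(a) × f(c) ≥ 0, new interval: [2.510000, 3.220000]
Iteration 2:
  c_2 = (2.510000 + 3.220000)/2 = 2.865000
  f(c_2) = f(2.865000) = 1.208225
  f(a) × f(c) < 0, new interval: [2.510000, 2.865000]
Iteration 3:
  c_3 = (2.510000 + 2.865000)/2 = 2.687500
  f(c_3) = f(2.687500) = 0.222656
  f(a) × f(c) < 0, new interval: [2.510000, 2.687500]
Iteration 4:
  c_4 = (2.510000 + 2.687500)/2 = 2.598750
  f(c_4) = f(2.598750) = -0.246498
  f(a) × f(c) ≥ 0, new interval: [2.598750, 2.687500]

After 4 iteration(s), the approximation is c_4 = 2.598750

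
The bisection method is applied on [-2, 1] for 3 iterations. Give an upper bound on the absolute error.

Bisection error bound: |error| ≤ (b-a)/2^n
|error| ≤ (1 - (-2))/2^3 = 3/2^3
|error| ≤ 0.3750000000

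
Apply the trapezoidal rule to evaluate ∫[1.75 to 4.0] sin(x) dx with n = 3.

f(x) = sin(x)
a = 1.75, b = 4.0, n = 3
h = (b - a)/n = 0.750000

Trapezoidal rule: (h/2)[f(x₀) + 2f(x₁) + 2f(x₂) + ... + f(xₙ)]

x_0 = 1.7500, f(x_0) = 0.983986, coefficient = 1
x_1 = 2.5000, f(x_1) = 0.598472, coefficient = 2
x_2 = 3.2500, f(x_2) = -0.108195, coefficient = 2
x_3 = 4.0000, f(x_3) = -0.756802, coefficient = 1

I ≈ (0.750000/2) × 1.207737 = 0.452902
Exact value: 0.475398
Error: 0.022496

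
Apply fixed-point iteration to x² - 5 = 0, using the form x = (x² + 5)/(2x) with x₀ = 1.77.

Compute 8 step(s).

Equation: x² - 5 = 0
Fixed-point form: x = (x² + 5)/(2x)
x₀ = 1.77

x_1 = g(1.770000) = 2.297429
x_2 = g(2.297429) = 2.236887
x_3 = g(2.236887) = 2.236068
x_4 = g(2.236068) = 2.236068
x_5 = g(2.236068) = 2.236068
x_6 = g(2.236068) = 2.236068
x_7 = g(2.236068) = 2.236068
x_8 = g(2.236068) = 2.236068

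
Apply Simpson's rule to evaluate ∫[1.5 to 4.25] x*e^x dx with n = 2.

f(x) = x*e^x
a = 1.5, b = 4.25, n = 2
h = (b - a)/n = 1.375000

Simpson's rule: (h/3)[f(x₀) + 4f(x₁) + 2f(x₂) + ... + f(xₙ)]

x_0 = 1.5000, f(x_0) = 6.722534, coefficient = 1
x_1 = 2.8750, f(x_1) = 50.960594, coefficient = 4
x_2 = 4.2500, f(x_2) = 297.948002, coefficient = 1

I ≈ (1.375000/3) × 508.512913 = 233.068419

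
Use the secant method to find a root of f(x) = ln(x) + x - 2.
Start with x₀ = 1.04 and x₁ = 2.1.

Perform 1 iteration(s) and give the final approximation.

f(x) = ln(x) + x - 2
x₀ = 1.04, x₁ = 2.1

Secant formula: x_{n+1} = x_n - f(x_n)(x_n - x_{n-1})/(f(x_n) - f(x_{n-1}))

Iteration 1:
  f(1.040000) = -0.920779
  f(2.100000) = 0.841937
  x_2 = 2.100000 - 0.841937×(2.100000 - 1.040000)/(0.841937 - (-0.920779))
       = 1.593706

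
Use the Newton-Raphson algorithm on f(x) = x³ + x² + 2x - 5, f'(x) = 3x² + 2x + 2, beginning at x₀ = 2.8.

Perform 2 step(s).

f(x) = x³ + x² + 2x - 5
f'(x) = 3x² + 2x + 2
x₀ = 2.8

Newton-Raphson formula: x_{n+1} = x_n - f(x_n)/f'(x_n)

Iteration 1:
  f(2.800000) = 30.392000
  f'(2.800000) = 31.120000
  x_1 = 2.800000 - 30.392000/31.120000 = 1.823393
Iteration 2:
  f(1.823393) = 8.033901
  f'(1.823393) = 15.621076
  x_2 = 1.823393 - 8.033901/15.621076 = 1.309095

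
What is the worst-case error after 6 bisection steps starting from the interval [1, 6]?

Bisection error bound: |error| ≤ (b-a)/2^n
|error| ≤ (6 - 1)/2^6 = 5/2^6
|error| ≤ 0.0781250000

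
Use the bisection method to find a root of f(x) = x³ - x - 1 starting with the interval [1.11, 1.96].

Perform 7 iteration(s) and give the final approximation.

f(x) = x³ - x - 1
Initial interval: [1.11, 1.96]

Iteration 1:
  c_1 = (1.110000 + 1.960000)/2 = 1.535000
  f(c_1) = f(1.535000) = 1.081805
  f(a) × f(c) < 0, new interval: [1.110000, 1.535000]
Iteration 2:
  c_2 = (1.110000 + 1.535000)/2 = 1.322500
  f(c_2) = f(1.322500) = -0.009439
  f(a) × f(c) ≥ 0, new interval: [1.322500, 1.535000]
Iteration 3:
  c_3 = (1.322500 + 1.535000)/2 = 1.428750
  f(c_3) = f(1.428750) = 0.487795
  f(a) × f(c) < 0, new interval: [1.322500, 1.428750]
Iteration 4:
  c_4 = (1.322500 + 1.428750)/2 = 1.375625
  f(c_4) = f(1.375625) = 0.227531
  f(a) × f(c) < 0, new interval: [1.322500, 1.375625]
Iteration 5:
  c_5 = (1.322500 + 1.375625)/2 = 1.349063
  f(c_5) = f(1.349063) = 0.106190
  f(a) × f(c) < 0, new interval: [1.322500, 1.349063]
Iteration 6:
  c_6 = (1.322500 + 1.349063)/2 = 1.335781
  f(c_6) = f(1.335781) = 0.047669
  f(a) × f(c) < 0, new interval: [1.322500, 1.335781]
Iteration 7:
  c_7 = (1.322500 + 1.335781)/2 = 1.329141
  f(c_7) = f(1.329141) = 0.018939
  f(a) × f(c) < 0, new interval: [1.322500, 1.329141]

After 7 iteration(s), the approximation is c_7 = 1.329141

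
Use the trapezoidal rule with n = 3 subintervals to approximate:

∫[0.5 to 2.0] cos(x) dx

f(x) = cos(x)
a = 0.5, b = 2.0, n = 3
h = (b - a)/n = 0.500000

Trapezoidal rule: (h/2)[f(x₀) + 2f(x₁) + 2f(x₂) + ... + f(xₙ)]

x_0 = 0.5000, f(x_0) = 0.877583, coefficient = 1
x_1 = 1.0000, f(x_1) = 0.540302, coefficient = 2
x_2 = 1.5000, f(x_2) = 0.070737, coefficient = 2
x_3 = 2.0000, f(x_3) = -0.416147, coefficient = 1

I ≈ (0.500000/2) × 1.683515 = 0.420879
Exact value: 0.429872
Error: 0.008993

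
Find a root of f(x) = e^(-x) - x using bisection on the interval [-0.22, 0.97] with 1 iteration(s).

f(x) = e^(-x) - x
Initial interval: [-0.22, 0.97]

Iteration 1:
  c_1 = (-0.220000 + 0.970000)/2 = 0.375000
  f(c_1) = f(0.375000) = 0.312289
  f(a) × f(c) ≥ 0, new interval: [0.375000, 0.970000]

After 1 iteration(s), the approximation is c_1 = 0.375000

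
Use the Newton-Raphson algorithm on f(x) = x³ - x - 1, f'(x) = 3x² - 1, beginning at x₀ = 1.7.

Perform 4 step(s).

f(x) = x³ - x - 1
f'(x) = 3x² - 1
x₀ = 1.7

Newton-Raphson formula: x_{n+1} = x_n - f(x_n)/f'(x_n)

Iteration 1:
  f(1.700000) = 2.213000
  f'(1.700000) = 7.670000
  x_1 = 1.700000 - 2.213000/7.670000 = 1.411473
Iteration 2:
  f(1.411473) = 0.400544
  f'(1.411473) = 4.976770
  x_2 = 1.411473 - 0.400544/4.976770 = 1.330991
Iteration 3:
  f(1.330991) = 0.026907
  f'(1.330991) = 4.314608
  x_3 = 1.330991 - 0.026907/4.314608 = 1.324754
Iteration 4:
  f(1.324754) = 0.000155
  f'(1.324754) = 4.264922
  x_4 = 1.324754 - 0.000155/4.264922 = 1.324718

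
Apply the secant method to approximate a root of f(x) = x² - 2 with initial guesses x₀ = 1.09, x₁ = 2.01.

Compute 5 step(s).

f(x) = x² - 2
x₀ = 1.09, x₁ = 2.01

Secant formula: x_{n+1} = x_n - f(x_n)(x_n - x_{n-1})/(f(x_n) - f(x_{n-1}))

Iteration 1:
  f(1.090000) = -0.811900
  f(2.010000) = 2.040100
  x_2 = 2.010000 - 2.040100×(2.010000 - 1.090000)/(2.040100 - (-0.811900))
       = 1.351903
Iteration 2:
  f(2.010000) = 2.040100
  f(1.351903) = -0.172358
  x_3 = 1.351903 - (-0.172358)×(1.351903 - 2.010000)/(-0.172358 - 2.040100)
       = 1.403171
Iteration 3:
  f(1.351903) = -0.172358
  f(1.403171) = -0.031111
  x_4 = 1.403171 - (-0.031111)×(1.403171 - 1.351903)/(-0.031111 - (-0.172358))
       = 1.414463
Iteration 4:
  f(1.403171) = -0.031111
  f(1.414463) = 0.000706
  x_5 = 1.414463 - 0.000706×(1.414463 - 1.403171)/(0.000706 - (-0.031111))
       = 1.414213
Iteration 5:
  f(1.414463) = 0.000706
  f(1.414213) = -0.000003
  x_6 = 1.414213 - (-0.000003)×(1.414213 - 1.414463)/(-0.000003 - 0.000706)
       = 1.414214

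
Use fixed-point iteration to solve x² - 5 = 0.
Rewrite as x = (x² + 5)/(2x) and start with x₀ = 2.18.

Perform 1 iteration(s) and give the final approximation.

Equation: x² - 5 = 0
Fixed-point form: x = (x² + 5)/(2x)
x₀ = 2.18

x_1 = g(2.180000) = 2.236789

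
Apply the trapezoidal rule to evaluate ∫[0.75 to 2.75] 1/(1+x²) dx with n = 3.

f(x) = 1/(1+x²)
a = 0.75, b = 2.75, n = 3
h = (b - a)/n = 0.666667

Trapezoidal rule: (h/2)[f(x₀) + 2f(x₁) + 2f(x₂) + ... + f(xₙ)]

x_0 = 0.7500, f(x_0) = 0.640000, coefficient = 1
x_1 = 1.4167, f(x_1) = 0.332564, coefficient = 2
x_2 = 2.0833, f(x_2) = 0.187256, coefficient = 2
x_3 = 2.7500, f(x_3) = 0.116788, coefficient = 1

I ≈ (0.666667/2) × 1.796428 = 0.598809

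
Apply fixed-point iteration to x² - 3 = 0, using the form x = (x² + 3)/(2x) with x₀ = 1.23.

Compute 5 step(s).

Equation: x² - 3 = 0
Fixed-point form: x = (x² + 3)/(2x)
x₀ = 1.23

x_1 = g(1.230000) = 1.834512
x_2 = g(1.834512) = 1.734912
x_3 = g(1.734912) = 1.732053
x_4 = g(1.732053) = 1.732051
x_5 = g(1.732051) = 1.732051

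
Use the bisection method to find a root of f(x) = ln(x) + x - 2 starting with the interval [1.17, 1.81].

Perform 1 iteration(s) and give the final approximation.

f(x) = ln(x) + x - 2
Initial interval: [1.17, 1.81]

Iteration 1:
  c_1 = (1.170000 + 1.810000)/2 = 1.490000
  f(c_1) = f(1.490000) = -0.111224
  f(a) × f(c) ≥ 0, new interval: [1.490000, 1.810000]

After 1 iteration(s), the approximation is c_1 = 1.490000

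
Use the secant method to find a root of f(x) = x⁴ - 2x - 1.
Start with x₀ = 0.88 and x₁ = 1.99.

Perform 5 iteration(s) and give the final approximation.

f(x) = x⁴ - 2x - 1
x₀ = 0.88, x₁ = 1.99

Secant formula: x_{n+1} = x_n - f(x_n)(x_n - x_{n-1})/(f(x_n) - f(x_{n-1}))

Iteration 1:
  f(0.880000) = -2.160305
  f(1.990000) = 10.702392
  x_2 = 1.990000 - 10.702392×(1.990000 - 0.880000)/(10.702392 - (-2.160305))
       = 1.066426
Iteration 2:
  f(1.990000) = 10.702392
  f(1.066426) = -1.839482
  x_3 = 1.066426 - (-1.839482)×(1.066426 - 1.990000)/(-1.839482 - 10.702392)
       = 1.201884
Iteration 3:
  f(1.066426) = -1.839482
  f(1.201884) = -1.317116
  x_4 = 1.201884 - (-1.317116)×(1.201884 - 1.066426)/(-1.317116 - (-1.839482))
       = 1.543433
Iteration 4:
  f(1.201884) = -1.317116
  f(1.543433) = 1.587945
  x_5 = 1.543433 - 1.587945×(1.543433 - 1.201884)/(1.587945 - (-1.317116))
       = 1.356738
Iteration 5:
  f(1.543433) = 1.587945
  f(1.356738) = -0.325161
  x_6 = 1.356738 - (-0.325161)×(1.356738 - 1.543433)/(-0.325161 - 1.587945)
       = 1.388470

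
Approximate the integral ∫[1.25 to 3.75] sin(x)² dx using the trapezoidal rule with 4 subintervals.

f(x) = sin(x)²
a = 1.25, b = 3.75, n = 4
h = (b - a)/n = 0.625000

Trapezoidal rule: (h/2)[f(x₀) + 2f(x₁) + 2f(x₂) + ... + f(xₙ)]

x_0 = 1.2500, f(x_0) = 0.900572, coefficient = 1
x_1 = 1.8750, f(x_1) = 0.910280, coefficient = 2
x_2 = 2.5000, f(x_2) = 0.358169, coefficient = 2
x_3 = 3.1250, f(x_3) = 0.000275, coefficient = 2
x_4 = 3.7500, f(x_4) = 0.326682, coefficient = 1

I ≈ (0.625000/2) × 3.764702 = 1.176469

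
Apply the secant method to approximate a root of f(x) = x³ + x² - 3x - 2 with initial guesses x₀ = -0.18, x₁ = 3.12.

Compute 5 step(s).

f(x) = x³ + x² - 3x - 2
x₀ = -0.18, x₁ = 3.12

Secant formula: x_{n+1} = x_n - f(x_n)(x_n - x_{n-1})/(f(x_n) - f(x_{n-1}))

Iteration 1:
  f(-0.180000) = -1.433432
  f(3.120000) = 28.745728
  x_2 = 3.120000 - 28.745728×(3.120000 - (-0.180000))/(28.745728 - (-1.433432))
       = -0.023259
Iteration 2:
  f(3.120000) = 28.745728
  f(-0.023259) = -1.929696
  x_3 = -0.023259 - (-1.929696)×(-0.023259 - 3.120000)/(-1.929696 - 28.745728)
       = 0.174474
Iteration 3:
  f(-0.023259) = -1.929696
  f(0.174474) = -2.487670
  x_4 = 0.174474 - (-2.487670)×(0.174474 - (-0.023259))/(-2.487670 - (-1.929696))
       = -0.707097
Iteration 4:
  f(0.174474) = -2.487670
  f(-0.707097) = 0.267738
  x_5 = -0.707097 - 0.267738×(-0.707097 - 0.174474)/(0.267738 - (-2.487670))
       = -0.621436
Iteration 5:
  f(-0.707097) = 0.267738
  f(-0.621436) = 0.010503
  x_6 = -0.621436 - 0.010503×(-0.621436 - (-0.707097))/(0.010503 - 0.267738)
       = -0.617938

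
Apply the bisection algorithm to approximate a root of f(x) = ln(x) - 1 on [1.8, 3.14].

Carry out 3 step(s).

f(x) = ln(x) - 1
Initial interval: [1.8, 3.14]

Iteration 1:
  c_1 = (1.800000 + 3.140000)/2 = 2.470000
  f(c_1) = f(2.470000) = -0.095782
  f(a) × f(c) ≥ 0, new interval: [2.470000, 3.140000]
Iteration 2:
  c_2 = (2.470000 + 3.140000)/2 = 2.805000
  f(c_2) = f(2.805000) = 0.031404
  f(a) × f(c) < 0, new interval: [2.470000, 2.805000]
Iteration 3:
  c_3 = (2.470000 + 2.805000)/2 = 2.637500
  f(c_3) = f(2.637500) = -0.030169
  f(a) × f(c) ≥ 0, new interval: [2.637500, 2.805000]

After 3 iteration(s), the approximation is c_3 = 2.637500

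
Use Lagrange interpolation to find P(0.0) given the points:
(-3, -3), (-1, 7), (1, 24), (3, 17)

Lagrange interpolation formula:
P(x) = Σ yᵢ × Lᵢ(x)
where Lᵢ(x) = Π_{j≠i} (x - xⱼ)/(xᵢ - xⱼ)

L_0(0.0) = (0.0 - (-1))/(-3 - (-1)) × (0.0 - 1)/(-3 - 1) × (0.0 - 3)/(-3 - 3) = -0.062500
L_1(0.0) = (0.0 - (-3))/(-1 - (-3)) × (0.0 - 1)/(-1 - 1) × (0.0 - 3)/(-1 - 3) = 0.562500
L_2(0.0) = (0.0 - (-3))/(1 - (-3)) × (0.0 - (-1))/(1 - (-1)) × (0.0 - 3)/(1 - 3) = 0.562500
L_3(0.0) = (0.0 - (-3))/(3 - (-3)) × (0.0 - (-1))/(3 - (-1)) × (0.0 - 1)/(3 - 1) = -0.062500

P(0.0) = (-3)×L_0(0.0) + 7×L_1(0.0) + 24×L_2(0.0) + 17×L_3(0.0)
P(0.0) = 16.562500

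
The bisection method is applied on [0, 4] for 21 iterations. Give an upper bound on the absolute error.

Bisection error bound: |error| ≤ (b-a)/2^n
|error| ≤ (4 - 0)/2^21 = 4/2^21
|error| ≤ 0.0000019073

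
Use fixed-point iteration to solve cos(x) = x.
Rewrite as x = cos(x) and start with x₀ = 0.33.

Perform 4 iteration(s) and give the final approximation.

Equation: cos(x) = x
Fixed-point form: x = cos(x)
x₀ = 0.33

x_1 = g(0.330000) = 0.946042
x_2 = g(0.946042) = 0.584898
x_3 = g(0.584898) = 0.833769
x_4 = g(0.833769) = 0.672090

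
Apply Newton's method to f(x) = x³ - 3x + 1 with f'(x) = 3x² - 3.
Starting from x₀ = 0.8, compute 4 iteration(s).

f(x) = x³ - 3x + 1
f'(x) = 3x² - 3
x₀ = 0.8

Newton-Raphson formula: x_{n+1} = x_n - f(x_n)/f'(x_n)

Iteration 1:
  f(0.800000) = -0.888000
  f'(0.800000) = -1.080000
  x_1 = 0.800000 - (-0.888000)/(-1.080000) = -0.022222
Iteration 2:
  f(-0.022222) = 1.066656
  f'(-0.022222) = -2.998519
  x_2 = -0.022222 - 1.066656/(-2.998519) = 0.333505
Iteration 3:
  f(0.333505) = 0.036578
  f'(0.333505) = -2.666323
  x_3 = 0.333505 - 0.036578/(-2.666323) = 0.347224
Iteration 4:
  f(0.347224) = 0.000191
  f'(0.347224) = -2.638306
  x_4 = 0.347224 - 0.000191/(-2.638306) = 0.347296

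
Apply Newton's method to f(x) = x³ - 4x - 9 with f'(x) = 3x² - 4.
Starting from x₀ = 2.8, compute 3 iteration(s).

f(x) = x³ - 4x - 9
f'(x) = 3x² - 4
x₀ = 2.8

Newton-Raphson formula: x_{n+1} = x_n - f(x_n)/f'(x_n)

Iteration 1:
  f(2.800000) = 1.752000
  f'(2.800000) = 19.520000
  x_1 = 2.800000 - 1.752000/19.520000 = 2.710246
Iteration 2:
  f(2.710246) = 0.066946
  f'(2.710246) = 18.036299
  x_2 = 2.710246 - 0.066946/18.036299 = 2.706534
Iteration 3:
  f(2.706534) = 0.000112
  f'(2.706534) = 17.975982
  x_3 = 2.706534 - 0.000112/17.975982 = 2.706528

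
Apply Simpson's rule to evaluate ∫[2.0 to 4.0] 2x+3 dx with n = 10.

f(x) = 2x+3
a = 2.0, b = 4.0, n = 10
h = (b - a)/n = 0.200000

Simpson's rule: (h/3)[f(x₀) + 4f(x₁) + 2f(x₂) + ... + f(xₙ)]

x_0 = 2.0000, f(x_0) = 7.000000, coefficient = 1
x_1 = 2.2000, f(x_1) = 7.400000, coefficient = 4
x_2 = 2.4000, f(x_2) = 7.800000, coefficient = 2
x_3 = 2.6000, f(x_3) = 8.200000, coefficient = 4
x_4 = 2.8000, f(x_4) = 8.600000, coefficient = 2
x_5 = 3.0000, f(x_5) = 9.000000, coefficient = 4
x_6 = 3.2000, f(x_6) = 9.400000, coefficient = 2
x_7 = 3.4000, f(x_7) = 9.800000, coefficient = 4
x_8 = 3.6000, f(x_8) = 10.200000, coefficient = 2
x_9 = 3.8000, f(x_9) = 10.600000, coefficient = 4
x_10 = 4.0000, f(x_10) = 11.000000, coefficient = 1

I ≈ (0.200000/3) × 270.000000 = 18.000000
Exact value: 18.000000
Error: 0.000000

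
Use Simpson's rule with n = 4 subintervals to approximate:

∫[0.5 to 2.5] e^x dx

f(x) = e^x
a = 0.5, b = 2.5, n = 4
h = (b - a)/n = 0.500000

Simpson's rule: (h/3)[f(x₀) + 4f(x₁) + 2f(x₂) + ... + f(xₙ)]

x_0 = 0.5000, f(x_0) = 1.648721, coefficient = 1
x_1 = 1.0000, f(x_1) = 2.718282, coefficient = 4
x_2 = 1.5000, f(x_2) = 4.481689, coefficient = 2
x_3 = 2.0000, f(x_3) = 7.389056, coefficient = 4
x_4 = 2.5000, f(x_4) = 12.182494, coefficient = 1

I ≈ (0.500000/3) × 63.223945 = 10.537324
Exact value: 10.533773
Error: 0.003551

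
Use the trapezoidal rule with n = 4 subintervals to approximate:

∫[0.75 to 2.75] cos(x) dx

f(x) = cos(x)
a = 0.75, b = 2.75, n = 4
h = (b - a)/n = 0.500000

Trapezoidal rule: (h/2)[f(x₀) + 2f(x₁) + 2f(x₂) + ... + f(xₙ)]

x_0 = 0.7500, f(x_0) = 0.731689, coefficient = 1
x_1 = 1.2500, f(x_1) = 0.315322, coefficient = 2
x_2 = 1.7500, f(x_2) = -0.178246, coefficient = 2
x_3 = 2.2500, f(x_3) = -0.628174, coefficient = 2
x_4 = 2.7500, f(x_4) = -0.924302, coefficient = 1

I ≈ (0.500000/2) × -1.174808 = -0.293702
Exact value: -0.299978
Error: 0.006276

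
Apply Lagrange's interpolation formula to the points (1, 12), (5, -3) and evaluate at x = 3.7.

Lagrange interpolation formula:
P(x) = Σ yᵢ × Lᵢ(x)
where Lᵢ(x) = Π_{j≠i} (x - xⱼ)/(xᵢ - xⱼ)

L_0(3.7) = (3.7 - 5)/(1 - 5) = 0.325000
L_1(3.7) = (3.7 - 1)/(5 - 1) = 0.675000

P(3.7) = 12×L_0(3.7) + (-3)×L_1(3.7)
P(3.7) = 1.875000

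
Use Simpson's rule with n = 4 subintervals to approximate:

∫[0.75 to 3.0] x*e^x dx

f(x) = x*e^x
a = 0.75, b = 3.0, n = 4
h = (b - a)/n = 0.562500

Simpson's rule: (h/3)[f(x₀) + 4f(x₁) + 2f(x₂) + ... + f(xₙ)]

x_0 = 0.7500, f(x_0) = 1.587750, coefficient = 1
x_1 = 1.3125, f(x_1) = 4.876529, coefficient = 4
x_2 = 1.8750, f(x_2) = 12.226536, coefficient = 2
x_3 = 2.4375, f(x_3) = 27.895710, coefficient = 4
x_4 = 3.0000, f(x_4) = 60.256611, coefficient = 1

I ≈ (0.562500/3) × 217.386390 = 40.759948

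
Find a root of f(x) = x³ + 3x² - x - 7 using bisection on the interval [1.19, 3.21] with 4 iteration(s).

f(x) = x³ + 3x² - x - 7
Initial interval: [1.19, 3.21]

Iteration 1:
  c_1 = (1.190000 + 3.210000)/2 = 2.200000
  f(c_1) = f(2.200000) = 15.968000
  f(a) × f(c) < 0, new interval: [1.190000, 2.200000]
Iteration 2:
  c_2 = (1.190000 + 2.200000)/2 = 1.695000
  f(c_2) = f(1.695000) = 4.793852
  f(a) × f(c) < 0, new interval: [1.190000, 1.695000]
Iteration 3:
  c_3 = (1.190000 + 1.695000)/2 = 1.442500
  f(c_3) = f(1.442500) = 0.801482
  f(a) × f(c) < 0, new interval: [1.190000, 1.442500]
Iteration 4:
  c_4 = (1.190000 + 1.442500)/2 = 1.316250
  f(c_4) = f(1.316250) = -0.838286
  f(a) × f(c) ≥ 0, new interval: [1.316250, 1.442500]

After 4 iteration(s), the approximation is c_4 = 1.316250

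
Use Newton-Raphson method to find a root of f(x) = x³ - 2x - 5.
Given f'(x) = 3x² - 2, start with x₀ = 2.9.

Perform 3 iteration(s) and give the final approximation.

f(x) = x³ - 2x - 5
f'(x) = 3x² - 2
x₀ = 2.9

Newton-Raphson formula: x_{n+1} = x_n - f(x_n)/f'(x_n)

Iteration 1:
  f(2.900000) = 13.589000
  f'(2.900000) = 23.230000
  x_1 = 2.900000 - 13.589000/23.230000 = 2.315024
Iteration 2:
  f(2.315024) = 2.776939
  f'(2.315024) = 14.078004
  x_2 = 2.315024 - 2.776939/14.078004 = 2.117770
Iteration 3:
  f(2.117770) = 0.262551
  f'(2.117770) = 11.454848
  x_3 = 2.117770 - 0.262551/11.454848 = 2.094849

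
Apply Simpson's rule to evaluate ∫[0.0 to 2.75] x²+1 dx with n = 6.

f(x) = x²+1
a = 0.0, b = 2.75, n = 6
h = (b - a)/n = 0.458333

Simpson's rule: (h/3)[f(x₀) + 4f(x₁) + 2f(x₂) + ... + f(xₙ)]

x_0 = 0.0000, f(x_0) = 1.000000, coefficient = 1
x_1 = 0.4583, f(x_1) = 1.210069, coefficient = 4
x_2 = 0.9167, f(x_2) = 1.840278, coefficient = 2
x_3 = 1.3750, f(x_3) = 2.890625, coefficient = 4
x_4 = 1.8333, f(x_4) = 4.361111, coefficient = 2
x_5 = 2.2917, f(x_5) = 6.251736, coefficient = 4
x_6 = 2.7500, f(x_6) = 8.562500, coefficient = 1

I ≈ (0.458333/3) × 63.375000 = 9.682292
Exact value: 9.682292
Error: 0.000000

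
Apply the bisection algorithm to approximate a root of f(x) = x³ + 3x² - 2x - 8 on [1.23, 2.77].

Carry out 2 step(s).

f(x) = x³ + 3x² - 2x - 8
Initial interval: [1.23, 2.77]

Iteration 1:
  c_1 = (1.230000 + 2.770000)/2 = 2.000000
  f(c_1) = f(2.000000) = 8.000000
  f(a) × f(c) < 0, new interval: [1.230000, 2.000000]
Iteration 2:
  c_2 = (1.230000 + 2.000000)/2 = 1.615000
  f(c_2) = f(1.615000) = 0.806958
  f(a) × f(c) < 0, new interval: [1.230000, 1.615000]

After 2 iteration(s), the approximation is c_2 = 1.615000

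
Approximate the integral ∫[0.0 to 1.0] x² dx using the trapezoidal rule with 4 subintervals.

f(x) = x²
a = 0.0, b = 1.0, n = 4
h = (b - a)/n = 0.250000

Trapezoidal rule: (h/2)[f(x₀) + 2f(x₁) + 2f(x₂) + ... + f(xₙ)]

x_0 = 0.0000, f(x_0) = 0.000000, coefficient = 1
x_1 = 0.2500, f(x_1) = 0.062500, coefficient = 2
x_2 = 0.5000, f(x_2) = 0.250000, coefficient = 2
x_3 = 0.7500, f(x_3) = 0.562500, coefficient = 2
x_4 = 1.0000, f(x_4) = 1.000000, coefficient = 1

I ≈ (0.250000/2) × 2.750000 = 0.343750
Exact value: 0.333333
Error: 0.010417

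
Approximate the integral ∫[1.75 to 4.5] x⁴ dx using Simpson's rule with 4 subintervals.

f(x) = x⁴
a = 1.75, b = 4.5, n = 4
h = (b - a)/n = 0.687500

Simpson's rule: (h/3)[f(x₀) + 4f(x₁) + 2f(x₂) + ... + f(xₙ)]

x_0 = 1.7500, f(x_0) = 9.378906, coefficient = 1
x_1 = 2.4375, f(x_1) = 35.300308, coefficient = 4
x_2 = 3.1250, f(x_2) = 95.367432, coefficient = 2
x_3 = 3.8125, f(x_3) = 211.270767, coefficient = 4
x_4 = 4.5000, f(x_4) = 410.062500, coefficient = 1

I ≈ (0.687500/3) × 1596.460571 = 365.855548
Exact value: 365.773633
Error: 0.081915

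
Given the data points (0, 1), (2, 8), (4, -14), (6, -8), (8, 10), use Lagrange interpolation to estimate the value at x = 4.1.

Lagrange interpolation formula:
P(x) = Σ yᵢ × Lᵢ(x)
where Lᵢ(x) = Π_{j≠i} (x - xⱼ)/(xᵢ - xⱼ)

L_0(4.1) = (4.1 - 2)/(0 - 2) × (4.1 - 4)/(0 - 4) × (4.1 - 6)/(0 - 6) × (4.1 - 8)/(0 - 8) = 0.004052
L_1(4.1) = (4.1 - 0)/(2 - 0) × (4.1 - 4)/(2 - 4) × (4.1 - 6)/(2 - 6) × (4.1 - 8)/(2 - 8) = -0.031647
L_2(4.1) = (4.1 - 0)/(4 - 0) × (4.1 - 2)/(4 - 2) × (4.1 - 6)/(4 - 6) × (4.1 - 8)/(4 - 8) = 0.996877
L_3(4.1) = (4.1 - 0)/(6 - 0) × (4.1 - 2)/(6 - 2) × (4.1 - 4)/(6 - 4) × (4.1 - 8)/(6 - 8) = 0.034978
L_4(4.1) = (4.1 - 0)/(8 - 0) × (4.1 - 2)/(8 - 2) × (4.1 - 4)/(8 - 4) × (4.1 - 6)/(8 - 6) = -0.004260

P(4.1) = 1×L_0(4.1) + 8×L_1(4.1) + (-14)×L_2(4.1) + (-8)×L_3(4.1) + 10×L_4(4.1)
P(4.1) = -14.527821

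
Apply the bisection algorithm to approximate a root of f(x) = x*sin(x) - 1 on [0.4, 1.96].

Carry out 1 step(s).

f(x) = x*sin(x) - 1
Initial interval: [0.4, 1.96]

Iteration 1:
  c_1 = (0.400000 + 1.960000)/2 = 1.180000
  f(c_1) = f(1.180000) = 0.091035
  f(a) × f(c) < 0, new interval: [0.400000, 1.180000]

After 1 iteration(s), the approximation is c_1 = 1.180000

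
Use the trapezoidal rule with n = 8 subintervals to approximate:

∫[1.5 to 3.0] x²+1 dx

f(x) = x²+1
a = 1.5, b = 3.0, n = 8
h = (b - a)/n = 0.187500

Trapezoidal rule: (h/2)[f(x₀) + 2f(x₁) + 2f(x₂) + ... + f(xₙ)]

x_0 = 1.5000, f(x_0) = 3.250000, coefficient = 1
x_1 = 1.6875, f(x_1) = 3.847656, coefficient = 2
x_2 = 1.8750, f(x_2) = 4.515625, coefficient = 2
x_3 = 2.0625, f(x_3) = 5.253906, coefficient = 2
x_4 = 2.2500, f(x_4) = 6.062500, coefficient = 2
x_5 = 2.4375, f(x_5) = 6.941406, coefficient = 2
x_6 = 2.6250, f(x_6) = 7.890625, coefficient = 2
x_7 = 2.8125, f(x_7) = 8.910156, coefficient = 2
x_8 = 3.0000, f(x_8) = 10.000000, coefficient = 1

I ≈ (0.187500/2) × 100.093750 = 9.383789
Exact value: 9.375000
Error: 0.008789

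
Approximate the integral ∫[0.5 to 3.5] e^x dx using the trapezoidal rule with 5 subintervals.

f(x) = e^x
a = 0.5, b = 3.5, n = 5
h = (b - a)/n = 0.600000

Trapezoidal rule: (h/2)[f(x₀) + 2f(x₁) + 2f(x₂) + ... + f(xₙ)]

x_0 = 0.5000, f(x_0) = 1.648721, coefficient = 1
x_1 = 1.1000, f(x_1) = 3.004166, coefficient = 2
x_2 = 1.7000, f(x_2) = 5.473947, coefficient = 2
x_3 = 2.3000, f(x_3) = 9.974182, coefficient = 2
x_4 = 2.9000, f(x_4) = 18.174145, coefficient = 2
x_5 = 3.5000, f(x_5) = 33.115452, coefficient = 1

I ≈ (0.600000/2) × 108.017056 = 32.405117
Exact value: 31.466731
Error: 0.938386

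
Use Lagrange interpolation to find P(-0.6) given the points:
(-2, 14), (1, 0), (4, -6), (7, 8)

Lagrange interpolation formula:
P(x) = Σ yᵢ × Lᵢ(x)
where Lᵢ(x) = Π_{j≠i} (x - xⱼ)/(xᵢ - xⱼ)

L_0(-0.6) = (-0.6 - 1)/(-2 - 1) × (-0.6 - 4)/(-2 - 4) × (-0.6 - 7)/(-2 - 7) = 0.345284
L_1(-0.6) = (-0.6 - (-2))/(1 - (-2)) × (-0.6 - 4)/(1 - 4) × (-0.6 - 7)/(1 - 7) = 0.906370
L_2(-0.6) = (-0.6 - (-2))/(4 - (-2)) × (-0.6 - 1)/(4 - 1) × (-0.6 - 7)/(4 - 7) = -0.315259
L_3(-0.6) = (-0.6 - (-2))/(7 - (-2)) × (-0.6 - 1)/(7 - 1) × (-0.6 - 4)/(7 - 4) = 0.063605

P(-0.6) = 14×L_0(-0.6) + 0×L_1(-0.6) + (-6)×L_2(-0.6) + 8×L_3(-0.6)
P(-0.6) = 7.234370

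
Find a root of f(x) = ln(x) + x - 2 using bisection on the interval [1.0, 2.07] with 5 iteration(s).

f(x) = ln(x) + x - 2
Initial interval: [1.0, 2.07]

Iteration 1:
  c_1 = (1.000000 + 2.070000)/2 = 1.535000
  f(c_1) = f(1.535000) = -0.036470
  f(a) × f(c) ≥ 0, new interval: [1.535000, 2.070000]
Iteration 2:
  c_2 = (1.535000 + 2.070000)/2 = 1.802500
  f(c_2) = f(1.802500) = 0.391675
  f(a) × f(c) < 0, new interval: [1.535000, 1.802500]
Iteration 3:
  c_3 = (1.535000 + 1.802500)/2 = 1.668750
  f(c_3) = f(1.668750) = 0.180825
  f(a) × f(c) < 0, new interval: [1.535000, 1.668750]
Iteration 4:
  c_4 = (1.535000 + 1.668750)/2 = 1.601875
  f(c_4) = f(1.601875) = 0.073050
  f(a) × f(c) < 0, new interval: [1.535000, 1.601875]
Iteration 5:
  c_5 = (1.535000 + 1.601875)/2 = 1.568437
  f(c_5) = f(1.568437) = 0.018517
  f(a) × f(c) < 0, new interval: [1.535000, 1.568437]

After 5 iteration(s), the approximation is c_5 = 1.568437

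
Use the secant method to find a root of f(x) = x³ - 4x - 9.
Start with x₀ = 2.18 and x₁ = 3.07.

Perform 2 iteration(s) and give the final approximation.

f(x) = x³ - 4x - 9
x₀ = 2.18, x₁ = 3.07

Secant formula: x_{n+1} = x_n - f(x_n)(x_n - x_{n-1})/(f(x_n) - f(x_{n-1}))

Iteration 1:
  f(2.180000) = -7.359768
  f(3.070000) = 7.654443
  x_2 = 3.070000 - 7.654443×(3.070000 - 2.180000)/(7.654443 - (-7.359768))
       = 2.616266
Iteration 2:
  f(3.070000) = 7.654443
  f(2.616266) = -1.557117
  x_3 = 2.616266 - (-1.557117)×(2.616266 - 3.070000)/(-1.557117 - 7.654443)
       = 2.692965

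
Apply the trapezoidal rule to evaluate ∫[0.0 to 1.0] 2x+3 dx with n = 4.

f(x) = 2x+3
a = 0.0, b = 1.0, n = 4
h = (b - a)/n = 0.250000

Trapezoidal rule: (h/2)[f(x₀) + 2f(x₁) + 2f(x₂) + ... + f(xₙ)]

x_0 = 0.0000, f(x_0) = 3.000000, coefficient = 1
x_1 = 0.2500, f(x_1) = 3.500000, coefficient = 2
x_2 = 0.5000, f(x_2) = 4.000000, coefficient = 2
x_3 = 0.7500, f(x_3) = 4.500000, coefficient = 2
x_4 = 1.0000, f(x_4) = 5.000000, coefficient = 1

I ≈ (0.250000/2) × 32.000000 = 4.000000
Exact value: 4.000000
Error: 0.000000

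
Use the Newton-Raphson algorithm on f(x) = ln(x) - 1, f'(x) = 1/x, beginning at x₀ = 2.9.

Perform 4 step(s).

f(x) = ln(x) - 1
f'(x) = 1/x
x₀ = 2.9

Newton-Raphson formula: x_{n+1} = x_n - f(x_n)/f'(x_n)

Iteration 1:
  f(2.900000) = 0.064711
  f'(2.900000) = 0.344828
  x_1 = 2.900000 - 0.064711/0.344828 = 2.712339
Iteration 2:
  f(2.712339) = -0.002189
  f'(2.712339) = 0.368685
  x_2 = 2.712339 - (-0.002189)/0.368685 = 2.718275
Iteration 3:
  f(2.718275) = -0.000002
  f'(2.718275) = 0.367880
  x_3 = 2.718275 - (-0.000002)/0.367880 = 2.718282
Iteration 4:
  f(2.718282) = 0.000000
  f'(2.718282) = 0.367879
  x_4 = 2.718282 - 0.000000/0.367879 = 2.718282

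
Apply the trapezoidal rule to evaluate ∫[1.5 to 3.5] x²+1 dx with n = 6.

f(x) = x²+1
a = 1.5, b = 3.5, n = 6
h = (b - a)/n = 0.333333

Trapezoidal rule: (h/2)[f(x₀) + 2f(x₁) + 2f(x₂) + ... + f(xₙ)]

x_0 = 1.5000, f(x_0) = 3.250000, coefficient = 1
x_1 = 1.8333, f(x_1) = 4.361111, coefficient = 2
x_2 = 2.1667, f(x_2) = 5.694444, coefficient = 2
x_3 = 2.5000, f(x_3) = 7.250000, coefficient = 2
x_4 = 2.8333, f(x_4) = 9.027778, coefficient = 2
x_5 = 3.1667, f(x_5) = 11.027778, coefficient = 2
x_6 = 3.5000, f(x_6) = 13.250000, coefficient = 1

I ≈ (0.333333/2) × 91.222222 = 15.203704
Exact value: 15.166667
Error: 0.037037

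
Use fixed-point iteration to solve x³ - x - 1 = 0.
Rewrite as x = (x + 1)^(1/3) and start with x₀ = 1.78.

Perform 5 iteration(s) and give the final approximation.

Equation: x³ - x - 1 = 0
Fixed-point form: x = (x + 1)^(1/3)
x₀ = 1.78

x_1 = g(1.780000) = 1.406096
x_2 = g(1.406096) = 1.339998
x_3 = g(1.339998) = 1.327614
x_4 = g(1.327614) = 1.325268
x_5 = g(1.325268) = 1.324822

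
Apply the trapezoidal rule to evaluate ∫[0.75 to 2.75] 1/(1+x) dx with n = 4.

f(x) = 1/(1+x)
a = 0.75, b = 2.75, n = 4
h = (b - a)/n = 0.500000

Trapezoidal rule: (h/2)[f(x₀) + 2f(x₁) + 2f(x₂) + ... + f(xₙ)]

x_0 = 0.7500, f(x_0) = 0.571429, coefficient = 1
x_1 = 1.2500, f(x_1) = 0.444444, coefficient = 2
x_2 = 1.7500, f(x_2) = 0.363636, coefficient = 2
x_3 = 2.2500, f(x_3) = 0.307692, coefficient = 2
x_4 = 2.7500, f(x_4) = 0.266667, coefficient = 1

I ≈ (0.500000/2) × 3.069641 = 0.767410
Exact value: 0.762140
Error: 0.005270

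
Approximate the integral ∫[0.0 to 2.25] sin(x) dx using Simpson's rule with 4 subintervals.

f(x) = sin(x)
a = 0.0, b = 2.25, n = 4
h = (b - a)/n = 0.562500

Simpson's rule: (h/3)[f(x₀) + 4f(x₁) + 2f(x₂) + ... + f(xₙ)]

x_0 = 0.0000, f(x_0) = 0.000000, coefficient = 1
x_1 = 0.5625, f(x_1) = 0.533303, coefficient = 4
x_2 = 1.1250, f(x_2) = 0.902268, coefficient = 2
x_3 = 1.6875, f(x_3) = 0.993198, coefficient = 4
x_4 = 2.2500, f(x_4) = 0.778073, coefficient = 1

I ≈ (0.562500/3) × 8.688610 = 1.629114
Exact value: 1.628174
Error: 0.000941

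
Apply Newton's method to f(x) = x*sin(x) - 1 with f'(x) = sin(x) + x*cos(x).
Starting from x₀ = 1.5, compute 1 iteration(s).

f(x) = x*sin(x) - 1
f'(x) = sin(x) + x*cos(x)
x₀ = 1.5

Newton-Raphson formula: x_{n+1} = x_n - f(x_n)/f'(x_n)

Iteration 1:
  f(1.500000) = 0.496242
  f'(1.500000) = 1.103601
  x_1 = 1.500000 - 0.496242/1.103601 = 1.050342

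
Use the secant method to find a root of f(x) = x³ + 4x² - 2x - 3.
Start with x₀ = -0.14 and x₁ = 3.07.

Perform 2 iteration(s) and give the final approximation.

f(x) = x³ + 4x² - 2x - 3
x₀ = -0.14, x₁ = 3.07

Secant formula: x_{n+1} = x_n - f(x_n)(x_n - x_{n-1})/(f(x_n) - f(x_{n-1}))

Iteration 1:
  f(-0.140000) = -2.644344
  f(3.070000) = 57.494043
  x_2 = 3.070000 - 57.494043×(3.070000 - (-0.140000))/(57.494043 - (-2.644344))
       = 0.001147
Iteration 2:
  f(3.070000) = 57.494043
  f(0.001147) = -3.002288
  x_3 = 0.001147 - (-3.002288)×(0.001147 - 3.070000)/(-3.002288 - 57.494043)
       = 0.153447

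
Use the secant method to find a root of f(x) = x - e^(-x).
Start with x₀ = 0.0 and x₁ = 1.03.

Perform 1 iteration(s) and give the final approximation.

f(x) = x - e^(-x)
x₀ = 0.0, x₁ = 1.03

Secant formula: x_{n+1} = x_n - f(x_n)(x_n - x_{n-1})/(f(x_n) - f(x_{n-1}))

Iteration 1:
  f(0.000000) = -1.000000
  f(1.030000) = 0.672993
  x_2 = 1.030000 - 0.672993×(1.030000 - 0.000000)/(0.672993 - (-1.000000))
       = 0.615663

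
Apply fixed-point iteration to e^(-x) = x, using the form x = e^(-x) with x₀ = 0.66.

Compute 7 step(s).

Equation: e^(-x) = x
Fixed-point form: x = e^(-x)
x₀ = 0.66

x_1 = g(0.660000) = 0.516851
x_2 = g(0.516851) = 0.596395
x_3 = g(0.596395) = 0.550793
x_4 = g(0.550793) = 0.576492
x_5 = g(0.576492) = 0.561866
x_6 = g(0.561866) = 0.570144
x_7 = g(0.570144) = 0.565444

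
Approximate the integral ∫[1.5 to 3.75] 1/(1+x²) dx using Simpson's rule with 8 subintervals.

f(x) = 1/(1+x²)
a = 1.5, b = 3.75, n = 8
h = (b - a)/n = 0.281250

Simpson's rule: (h/3)[f(x₀) + 4f(x₁) + 2f(x₂) + ... + f(xₙ)]

x_0 = 1.5000, f(x_0) = 0.307692, coefficient = 1
x_1 = 1.7812, f(x_1) = 0.239644, coefficient = 4
x_2 = 2.0625, f(x_2) = 0.190335, coefficient = 2
x_3 = 2.3438, f(x_3) = 0.154008, coefficient = 4
x_4 = 2.6250, f(x_4) = 0.126733, coefficient = 2
x_5 = 2.9062, f(x_5) = 0.105862, coefficient = 4
x_6 = 3.1875, f(x_6) = 0.089604, coefficient = 2
x_7 = 3.4688, f(x_7) = 0.076733, coefficient = 4
x_8 = 3.7500, f(x_8) = 0.066390, coefficient = 1

I ≈ (0.281250/3) × 3.492414 = 0.327414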